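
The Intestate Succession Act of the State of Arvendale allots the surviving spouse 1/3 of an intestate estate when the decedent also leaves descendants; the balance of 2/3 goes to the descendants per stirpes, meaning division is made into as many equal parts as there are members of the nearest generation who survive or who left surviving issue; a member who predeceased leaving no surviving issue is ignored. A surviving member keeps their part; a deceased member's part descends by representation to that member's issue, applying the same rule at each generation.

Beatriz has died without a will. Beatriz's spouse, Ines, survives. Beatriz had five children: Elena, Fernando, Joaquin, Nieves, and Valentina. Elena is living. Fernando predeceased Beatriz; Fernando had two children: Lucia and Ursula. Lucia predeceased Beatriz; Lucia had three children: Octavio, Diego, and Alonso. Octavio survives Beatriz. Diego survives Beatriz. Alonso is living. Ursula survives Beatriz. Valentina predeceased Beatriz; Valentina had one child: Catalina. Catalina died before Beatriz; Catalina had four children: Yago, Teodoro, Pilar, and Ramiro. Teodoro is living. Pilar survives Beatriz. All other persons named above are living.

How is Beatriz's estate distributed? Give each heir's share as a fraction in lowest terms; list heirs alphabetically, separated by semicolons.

Ines, as surviving spouse, takes 1/3.
The remaining 2/3 passes to Beatriz's descendants per stirpes.
The 2/3 is divided into 5 equal shares of 2/15 among Elena, Fernando, Joaquin, Nieves, Valentina.
Elena is living and takes 2/15.
Fernando predeceased; the 2/15 allotted to Fernando's branch passes to Fernando's issue by representation.
The 2/15 is divided into 2 equal shares of 1/15 among Lucia, Ursula.
Lucia predeceased; the 1/15 allotted to Lucia's branch passes to Lucia's issue by representation.
The 1/15 is divided into 3 equal shares of 1/45 among Octavio, Diego, Alonso.
Octavio is living and takes 1/45.
Diego is living and takes 1/45.
Alonso is living and takes 1/45.
Ursula is living and takes 1/15.
Joaquin is living and takes 2/15.
Nieves is living and takes 2/15.
Valentina predeceased; the 2/15 allotted to Valentina's branch passes to Valentina's issue by representation.
Catalina's line is the sole branch at this level, so the full 2/15 passes to Catalina's issue by representation.
The 2/15 is divided into 4 equal shares of 1/30 among Yago, Teodoro, Pilar, Ramiro.
Yago is living and takes 1/30.
Teodoro is living and takes 1/30.
Pilar is living and takes 1/30.
Ramiro is living and takes 1/30.

Alonso 1/45; Diego 1/45; Elena 2/15; Ines 1/3; Joaquin 2/15; Nieves 2/15; Octavio 1/45; Pilar 1/30; Ramiro 1/30; Teodoro 1/30; Ursula 1/15; Yago 1/30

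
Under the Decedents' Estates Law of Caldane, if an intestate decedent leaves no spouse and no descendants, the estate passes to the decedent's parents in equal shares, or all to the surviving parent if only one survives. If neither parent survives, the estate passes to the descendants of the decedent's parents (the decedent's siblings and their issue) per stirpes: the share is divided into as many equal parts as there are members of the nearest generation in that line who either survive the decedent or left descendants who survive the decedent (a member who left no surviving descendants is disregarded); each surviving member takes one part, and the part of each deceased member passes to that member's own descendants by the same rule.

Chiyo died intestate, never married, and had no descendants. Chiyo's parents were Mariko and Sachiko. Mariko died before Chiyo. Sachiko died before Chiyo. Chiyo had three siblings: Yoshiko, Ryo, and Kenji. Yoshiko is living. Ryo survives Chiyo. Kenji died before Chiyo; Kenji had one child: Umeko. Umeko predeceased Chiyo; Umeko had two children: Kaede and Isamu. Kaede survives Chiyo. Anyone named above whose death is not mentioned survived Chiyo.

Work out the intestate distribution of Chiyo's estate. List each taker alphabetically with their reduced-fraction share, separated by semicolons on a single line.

Isamu 1/6; Kaede 1/6; Ryo 1/3; Yoshiko 1/3

Neither parent survives and there are no descendants, so the estate passes to Chiyo's siblings and their issue per stirpes.
The estate is divided into 3 equal shares of 1/3 among Yoshiko, Ryo, Kenji.
Yoshiko is living and takes 1/3.
Ryo is living and takes 1/3.
Kenji predeceased; the 1/3 allotted to Kenji's branch passes to Kenji's issue by representation.
Umeko's line is the sole branch at this level, so the full 1/3 passes to Umeko's issue by representation.
The 1/3 is divided into 2 equal shares of 1/6 among Kaede, Isamu.
Kaede is living and takes 1/6.
Isamu is living and takes 1/6.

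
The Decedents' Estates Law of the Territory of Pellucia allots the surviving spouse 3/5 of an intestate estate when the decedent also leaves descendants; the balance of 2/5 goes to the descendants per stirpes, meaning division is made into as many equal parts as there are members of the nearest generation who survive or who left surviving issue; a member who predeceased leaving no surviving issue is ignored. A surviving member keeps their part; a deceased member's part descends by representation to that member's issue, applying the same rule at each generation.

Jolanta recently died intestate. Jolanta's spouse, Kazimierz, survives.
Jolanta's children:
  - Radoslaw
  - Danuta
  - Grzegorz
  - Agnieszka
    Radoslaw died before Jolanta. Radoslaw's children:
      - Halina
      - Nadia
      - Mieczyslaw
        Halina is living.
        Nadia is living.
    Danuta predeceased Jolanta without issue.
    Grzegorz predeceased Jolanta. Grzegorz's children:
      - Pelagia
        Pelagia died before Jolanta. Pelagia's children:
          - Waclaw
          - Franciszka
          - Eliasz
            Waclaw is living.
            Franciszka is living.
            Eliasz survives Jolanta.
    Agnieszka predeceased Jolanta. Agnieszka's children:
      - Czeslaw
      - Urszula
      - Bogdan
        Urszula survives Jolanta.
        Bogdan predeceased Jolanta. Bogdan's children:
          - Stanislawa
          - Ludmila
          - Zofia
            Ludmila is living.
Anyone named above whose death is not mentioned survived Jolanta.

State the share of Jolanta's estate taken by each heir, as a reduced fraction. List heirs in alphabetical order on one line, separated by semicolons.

Czeslaw 2/45; Eliasz 2/45; Franciszka 2/45; Halina 2/45; Kazimierz 3/5; Ludmila 2/135; Mieczyslaw 2/45; Nadia 2/45; Stanislawa 2/135; Urszula 2/45; Waclaw 2/45; Zofia 2/135

Kazimierz, as surviving spouse, takes 3/5.
The remaining 2/5 passes to Jolanta's descendants per stirpes.
Danuta left no surviving issue, so that branch lapses and is disregarded.
The 2/5 is divided into 3 equal shares of 2/15 among Radoslaw, Grzegorz, Agnieszka.
Radoslaw predeceased; the 2/15 allotted to Radoslaw's branch passes to Radoslaw's issue by representation.
The 2/15 is divided into 3 equal shares of 2/45 among Halina, Nadia, Mieczyslaw.
Halina is living and takes 2/45.
Nadia is living and takes 2/45.
Mieczyslaw is living and takes 2/45.
Grzegorz predeceased; the 2/15 allotted to Grzegorz's branch passes to Grzegorz's issue by representation.
Pelagia's line is the sole branch at this level, so the full 2/15 passes to Pelagia's issue by representation.
The 2/15 is divided into 3 equal shares of 2/45 among Waclaw, Franciszka, Eliasz.
Waclaw is living and takes 2/45.
Franciszka is living and takes 2/45.
Eliasz is living and takes 2/45.
Agnieszka predeceased; the 2/15 allotted to Agnieszka's branch passes to Agnieszka's issue by representation.
The 2/15 is divided into 3 equal shares of 2/45 among Czeslaw, Urszula, Bogdan.
Czeslaw is living and takes 2/45.
Urszula is living and takes 2/45.
Bogdan predeceased; the 2/45 allotted to Bogdan's branch passes to Bogdan's issue by representation.
The 2/45 is divided into 3 equal shares of 2/135 among Stanislawa, Ludmila, Zofia.
Stanislawa is living and takes 2/135.
Ludmila is living and takes 2/135.
Zofia is living and takes 2/135.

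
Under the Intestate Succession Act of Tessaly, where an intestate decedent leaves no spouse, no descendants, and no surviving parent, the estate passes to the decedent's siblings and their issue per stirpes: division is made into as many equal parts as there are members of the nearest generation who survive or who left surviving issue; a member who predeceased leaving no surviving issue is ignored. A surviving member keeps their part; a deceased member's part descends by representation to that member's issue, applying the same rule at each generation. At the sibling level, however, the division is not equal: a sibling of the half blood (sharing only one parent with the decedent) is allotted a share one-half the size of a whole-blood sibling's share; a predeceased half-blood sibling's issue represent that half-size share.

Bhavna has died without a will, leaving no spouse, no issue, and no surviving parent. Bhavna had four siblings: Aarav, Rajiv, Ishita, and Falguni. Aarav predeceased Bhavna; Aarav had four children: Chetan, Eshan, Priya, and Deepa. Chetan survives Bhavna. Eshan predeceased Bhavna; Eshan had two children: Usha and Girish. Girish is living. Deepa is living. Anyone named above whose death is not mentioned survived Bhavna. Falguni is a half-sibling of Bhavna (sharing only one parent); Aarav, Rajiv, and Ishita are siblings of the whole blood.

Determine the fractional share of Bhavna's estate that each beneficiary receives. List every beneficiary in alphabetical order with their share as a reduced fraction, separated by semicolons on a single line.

No spouse, descendants, or parent survives, so the estate passes to Bhavna's siblings per stirpes.
Half-blood siblings count for one-half the weight of whole-blood siblings at the initial division.
Dividing 1 in proportion to weights (total weight 7/2): Aarav (weight 1) → 2/7; Rajiv (weight 1) → 2/7; Ishita (weight 1) → 2/7; Falguni (weight 1/2) → 1/7.
Aarav predeceased; the 2/7 allotted to Aarav's branch passes to Aarav's issue by representation.
The 2/7 is divided into 4 equal shares of 1/14 among Chetan, Eshan, Priya, Deepa.
Chetan is living and takes 1/14.
Eshan predeceased; the 1/14 allotted to Eshan's branch passes to Eshan's issue by representation.
The 1/14 is divided into 2 equal shares of 1/28 among Usha, Girish.
Usha is living and takes 1/28.
Girish is living and takes 1/28.
Priya is living and takes 1/14.
Deepa is living and takes 1/14.
Rajiv is living and takes 2/7.
Ishita is living and takes 2/7.
Falguni is living and takes 1/7.

Chetan 1/14; Deepa 1/14; Falguni 1/7; Girish 1/28; Ishita 2/7; Priya 1/14; Rajiv 2/7; Usha 1/28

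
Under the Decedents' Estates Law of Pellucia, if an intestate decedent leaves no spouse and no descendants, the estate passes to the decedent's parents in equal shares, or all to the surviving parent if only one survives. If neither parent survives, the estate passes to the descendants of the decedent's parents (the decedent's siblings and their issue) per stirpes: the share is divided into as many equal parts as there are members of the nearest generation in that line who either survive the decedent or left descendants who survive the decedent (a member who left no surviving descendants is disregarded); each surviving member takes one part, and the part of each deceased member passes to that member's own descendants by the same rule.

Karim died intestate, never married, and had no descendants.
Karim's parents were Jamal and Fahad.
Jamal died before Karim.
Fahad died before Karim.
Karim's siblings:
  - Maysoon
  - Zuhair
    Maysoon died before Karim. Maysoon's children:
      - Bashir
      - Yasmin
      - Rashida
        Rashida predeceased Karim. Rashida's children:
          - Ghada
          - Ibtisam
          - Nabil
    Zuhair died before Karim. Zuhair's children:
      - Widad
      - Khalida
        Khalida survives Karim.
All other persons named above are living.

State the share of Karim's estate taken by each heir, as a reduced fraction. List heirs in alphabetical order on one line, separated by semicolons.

Neither parent survives and there are no descendants, so the estate passes to Karim's siblings and their issue per stirpes.
The estate is divided into 2 equal shares of 1/2 among Maysoon, Zuhair.
Maysoon predeceased; the 1/2 allotted to Maysoon's branch passes to Maysoon's issue by representation.
The 1/2 is divided into 3 equal shares of 1/6 among Bashir, Yasmin, Rashida.
Bashir is living and takes 1/6.
Yasmin is living and takes 1/6.
Rashida predeceased; the 1/6 allotted to Rashida's branch passes to Rashida's issue by representation.
The 1/6 is divided into 3 equal shares of 1/18 among Ghada, Ibtisam, Nabil.
Ghada is living and takes 1/18.
Ibtisam is living and takes 1/18.
Nabil is living and takes 1/18.
Zuhair predeceased; the 1/2 allotted to Zuhair's branch passes to Zuhair's issue by representation.
The 1/2 is divided into 2 equal shares of 1/4 among Widad, Khalida.
Widad is living and takes 1/4.
Khalida is living and takes 1/4.

Bashir 1/6; Ghada 1/18; Ibtisam 1/18; Khalida 1/4; Nabil 1/18; Widad 1/4; Yasmin 1/6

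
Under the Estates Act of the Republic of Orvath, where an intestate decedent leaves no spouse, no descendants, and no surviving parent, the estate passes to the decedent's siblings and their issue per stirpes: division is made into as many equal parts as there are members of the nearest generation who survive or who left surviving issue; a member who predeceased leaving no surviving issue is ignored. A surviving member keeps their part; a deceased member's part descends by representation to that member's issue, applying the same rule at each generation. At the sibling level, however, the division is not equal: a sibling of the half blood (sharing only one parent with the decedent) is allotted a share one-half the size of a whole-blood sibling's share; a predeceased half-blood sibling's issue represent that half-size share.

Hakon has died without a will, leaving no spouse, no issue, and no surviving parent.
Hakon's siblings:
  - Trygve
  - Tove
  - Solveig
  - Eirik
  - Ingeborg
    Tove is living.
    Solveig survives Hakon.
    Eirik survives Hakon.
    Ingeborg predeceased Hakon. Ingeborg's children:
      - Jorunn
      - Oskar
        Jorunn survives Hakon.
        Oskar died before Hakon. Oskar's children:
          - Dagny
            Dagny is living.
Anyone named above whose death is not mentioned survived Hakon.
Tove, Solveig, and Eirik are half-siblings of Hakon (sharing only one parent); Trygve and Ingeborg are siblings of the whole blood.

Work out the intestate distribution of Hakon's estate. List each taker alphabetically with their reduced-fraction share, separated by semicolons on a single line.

No spouse, descendants, or parent survives, so the estate passes to Hakon's siblings per stirpes.
Half-blood siblings count for one-half the weight of whole-blood siblings at the initial division.
Dividing 1 in proportion to weights (total weight 7/2): Trygve (weight 1) → 2/7; Tove (weight 1/2) → 1/7; Solveig (weight 1/2) → 1/7; Eirik (weight 1/2) → 1/7; Ingeborg (weight 1) → 2/7.
Trygve is living and takes 2/7.
Tove is living and takes 1/7.
Solveig is living and takes 1/7.
Eirik is living and takes 1/7.
Ingeborg predeceased; the 2/7 allotted to Ingeborg's branch passes to Ingeborg's issue by representation.
The 2/7 is divided into 2 equal shares of 1/7 among Jorunn, Oskar.
Jorunn is living and takes 1/7.
Oskar predeceased; the 1/7 allotted to Oskar's branch passes to Oskar's issue by representation.
Dagny is the sole taker at this level and receives the full 1/7.

Dagny 1/7; Eirik 1/7; Jorunn 1/7; Solveig 1/7; Tove 1/7; Trygve 2/7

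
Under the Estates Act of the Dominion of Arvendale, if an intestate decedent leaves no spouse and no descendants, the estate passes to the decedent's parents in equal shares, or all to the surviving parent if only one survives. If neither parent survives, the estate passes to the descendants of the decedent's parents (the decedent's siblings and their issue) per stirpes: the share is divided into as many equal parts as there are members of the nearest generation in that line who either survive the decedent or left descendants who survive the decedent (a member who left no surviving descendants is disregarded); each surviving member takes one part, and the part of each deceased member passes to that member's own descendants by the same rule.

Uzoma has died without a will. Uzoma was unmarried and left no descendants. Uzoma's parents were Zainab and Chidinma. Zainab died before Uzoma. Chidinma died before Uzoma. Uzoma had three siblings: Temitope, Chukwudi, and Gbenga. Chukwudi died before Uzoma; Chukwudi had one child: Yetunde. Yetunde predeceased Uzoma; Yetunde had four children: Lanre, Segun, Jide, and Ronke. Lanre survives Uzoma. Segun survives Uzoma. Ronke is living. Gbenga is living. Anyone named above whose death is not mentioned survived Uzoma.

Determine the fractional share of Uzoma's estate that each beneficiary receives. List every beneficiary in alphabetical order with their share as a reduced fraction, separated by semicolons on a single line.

Neither parent survives and there are no descendants, so the estate passes to Uzoma's siblings and their issue per stirpes.
The estate is divided into 3 equal shares of 1/3 among Temitope, Chukwudi, Gbenga.
Temitope is living and takes 1/3.
Chukwudi predeceased; the 1/3 allotted to Chukwudi's branch passes to Chukwudi's issue by representation.
Yetunde's line is the sole branch at this level, so the full 1/3 passes to Yetunde's issue by representation.
The 1/3 is divided into 4 equal shares of 1/12 among Lanre, Segun, Jide, Ronke.
Lanre is living and takes 1/12.
Segun is living and takes 1/12.
Jide is living and takes 1/12.
Ronke is living and takes 1/12.
Gbenga is living and takes 1/3.

Gbenga 1/3; Jide 1/12; Lanre 1/12; Ronke 1/12; Segun 1/12; Temitope 1/3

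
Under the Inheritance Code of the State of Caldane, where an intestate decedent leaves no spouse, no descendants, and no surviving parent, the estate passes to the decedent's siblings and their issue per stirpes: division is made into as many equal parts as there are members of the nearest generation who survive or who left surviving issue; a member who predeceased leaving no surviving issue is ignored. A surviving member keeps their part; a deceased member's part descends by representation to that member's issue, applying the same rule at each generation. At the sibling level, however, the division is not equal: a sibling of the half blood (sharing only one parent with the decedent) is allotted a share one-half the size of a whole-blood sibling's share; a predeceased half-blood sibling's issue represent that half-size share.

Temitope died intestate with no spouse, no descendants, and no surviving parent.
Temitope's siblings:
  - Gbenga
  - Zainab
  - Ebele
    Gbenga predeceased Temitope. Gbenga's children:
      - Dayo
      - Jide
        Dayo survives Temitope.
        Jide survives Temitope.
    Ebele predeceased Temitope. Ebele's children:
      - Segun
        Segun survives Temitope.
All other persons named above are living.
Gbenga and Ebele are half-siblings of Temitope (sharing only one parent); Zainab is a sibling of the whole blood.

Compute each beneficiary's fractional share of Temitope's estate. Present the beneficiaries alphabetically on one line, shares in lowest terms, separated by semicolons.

Dayo 1/8; Jide 1/8; Segun 1/4; Zainab 1/2

No spouse, descendants, or parent survives, so the estate passes to Temitope's siblings per stirpes.
Half-blood siblings count for one-half the weight of whole-blood siblings at the initial division.
Dividing 1 in proportion to weights (total weight 2): Gbenga (weight 1/2) → 1/4; Zainab (weight 1) → 1/2; Ebele (weight 1/2) → 1/4.
Gbenga predeceased; the 1/4 allotted to Gbenga's branch passes to Gbenga's issue by representation.
The 1/4 is divided into 2 equal shares of 1/8 among Dayo, Jide.
Dayo is living and takes 1/8.
Jide is living and takes 1/8.
Zainab is living and takes 1/2.
Ebele predeceased; the 1/4 allotted to Ebele's branch passes to Ebele's issue by representation.
Segun is the sole taker at this level and receives the full 1/4.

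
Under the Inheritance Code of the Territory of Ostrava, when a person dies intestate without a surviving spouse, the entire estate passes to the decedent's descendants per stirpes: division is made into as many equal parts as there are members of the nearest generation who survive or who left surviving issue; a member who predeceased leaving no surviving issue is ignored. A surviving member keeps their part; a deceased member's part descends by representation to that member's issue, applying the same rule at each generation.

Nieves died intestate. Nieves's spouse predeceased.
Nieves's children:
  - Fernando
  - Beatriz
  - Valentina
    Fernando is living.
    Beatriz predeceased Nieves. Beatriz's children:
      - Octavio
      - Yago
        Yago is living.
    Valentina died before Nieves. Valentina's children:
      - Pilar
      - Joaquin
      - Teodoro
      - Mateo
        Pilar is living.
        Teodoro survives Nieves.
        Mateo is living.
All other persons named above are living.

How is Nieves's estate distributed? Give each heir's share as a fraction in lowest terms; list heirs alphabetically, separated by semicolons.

Fernando 1/3; Joaquin 1/12; Mateo 1/12; Octavio 1/6; Pilar 1/12; Teodoro 1/12; Yago 1/6

There is no surviving spouse, so the entire estate passes to Nieves's descendants per stirpes.
The estate is divided into 3 equal shares of 1/3 among Fernando, Beatriz, Valentina.
Fernando is living and takes 1/3.
Beatriz predeceased; the 1/3 allotted to Beatriz's branch passes to Beatriz's issue by representation.
The 1/3 is divided into 2 equal shares of 1/6 among Octavio, Yago.
Octavio is living and takes 1/6.
Yago is living and takes 1/6.
Valentina predeceased; the 1/3 allotted to Valentina's branch passes to Valentina's issue by representation.
The 1/3 is divided into 4 equal shares of 1/12 among Pilar, Joaquin, Teodoro, Mateo.
Pilar is living and takes 1/12.
Joaquin is living and takes 1/12.
Teodoro is living and takes 1/12.
Mateo is living and takes 1/12.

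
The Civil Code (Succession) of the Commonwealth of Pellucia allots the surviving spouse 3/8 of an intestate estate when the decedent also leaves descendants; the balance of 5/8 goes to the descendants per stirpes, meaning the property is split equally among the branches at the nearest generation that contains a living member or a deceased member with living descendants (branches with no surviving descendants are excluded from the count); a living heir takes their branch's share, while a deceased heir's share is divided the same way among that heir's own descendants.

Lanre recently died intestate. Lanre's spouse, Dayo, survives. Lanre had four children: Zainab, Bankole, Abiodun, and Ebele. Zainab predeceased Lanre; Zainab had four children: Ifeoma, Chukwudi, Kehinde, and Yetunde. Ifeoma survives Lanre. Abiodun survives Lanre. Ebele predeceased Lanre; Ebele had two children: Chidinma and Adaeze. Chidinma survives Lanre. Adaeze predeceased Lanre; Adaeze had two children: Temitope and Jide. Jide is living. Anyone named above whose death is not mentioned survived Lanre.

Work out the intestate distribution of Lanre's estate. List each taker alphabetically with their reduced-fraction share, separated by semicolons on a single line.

Dayo, as surviving spouse, takes 3/8.
The remaining 5/8 passes to Lanre's descendants per stirpes.
The 5/8 is divided into 4 equal shares of 5/32 among Zainab, Bankole, Abiodun, Ebele.
Zainab predeceased; the 5/32 allotted to Zainab's branch passes to Zainab's issue by representation.
The 5/32 is divided into 4 equal shares of 5/128 among Ifeoma, Chukwudi, Kehinde, Yetunde.
Ifeoma is living and takes 5/128.
Chukwudi is living and takes 5/128.
Kehinde is living and takes 5/128.
Yetunde is living and takes 5/128.
Bankole is living and takes 5/32.
Abiodun is living and takes 5/32.
Ebele predeceased; the 5/32 allotted to Ebele's branch passes to Ebele's issue by representation.
The 5/32 is divided into 2 equal shares of 5/64 among Chidinma, Adaeze.
Chidinma is living and takes 5/64.
Adaeze predeceased; the 5/64 allotted to Adaeze's branch passes to Adaeze's issue by representation.
The 5/64 is divided into 2 equal shares of 5/128 among Temitope, Jide.
Temitope is living and takes 5/128.
Jide is living and takes 5/128.

Abiodun 5/32; Bankole 5/32; Chidinma 5/64; Chukwudi 5/128; Dayo 3/8; Ifeoma 5/128; Jide 5/128; Kehinde 5/128; Temitope 5/128; Yetunde 5/128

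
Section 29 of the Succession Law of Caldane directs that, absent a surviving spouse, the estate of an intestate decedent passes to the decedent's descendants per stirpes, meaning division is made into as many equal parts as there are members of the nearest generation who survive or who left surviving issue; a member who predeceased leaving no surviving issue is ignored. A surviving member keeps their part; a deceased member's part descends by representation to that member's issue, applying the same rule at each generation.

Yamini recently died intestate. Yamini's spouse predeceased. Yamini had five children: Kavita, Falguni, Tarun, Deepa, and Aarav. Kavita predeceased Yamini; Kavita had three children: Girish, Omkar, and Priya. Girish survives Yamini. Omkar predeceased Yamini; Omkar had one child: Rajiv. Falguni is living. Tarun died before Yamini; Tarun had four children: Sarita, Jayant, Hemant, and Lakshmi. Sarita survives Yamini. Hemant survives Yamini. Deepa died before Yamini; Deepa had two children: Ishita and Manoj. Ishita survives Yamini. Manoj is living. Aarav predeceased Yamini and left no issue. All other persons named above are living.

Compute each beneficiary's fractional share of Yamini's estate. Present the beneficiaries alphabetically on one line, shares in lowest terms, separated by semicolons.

There is no surviving spouse, so the entire estate passes to Yamini's descendants per stirpes.
Aarav left no surviving issue, so that branch lapses and is disregarded.
The estate is divided into 4 equal shares of 1/4 among Kavita, Falguni, Tarun, Deepa.
Kavita predeceased; the 1/4 allotted to Kavita's branch passes to Kavita's issue by representation.
The 1/4 is divided into 3 equal shares of 1/12 among Girish, Omkar, Priya.
Girish is living and takes 1/12.
Omkar predeceased; the 1/12 allotted to Omkar's branch passes to Omkar's issue by representation.
Rajiv is the sole taker at this level and receives the full 1/12.
Priya is living and takes 1/12.
Falguni is living and takes 1/4.
Tarun predeceased; the 1/4 allotted to Tarun's branch passes to Tarun's issue by representation.
The 1/4 is divided into 4 equal shares of 1/16 among Sarita, Jayant, Hemant, Lakshmi.
Sarita is living and takes 1/16.
Jayant is living and takes 1/16.
Hemant is living and takes 1/16.
Lakshmi is living and takes 1/16.
Deepa predeceased; the 1/4 allotted to Deepa's branch passes to Deepa's issue by representation.
The 1/4 is divided into 2 equal shares of 1/8 among Ishita, Manoj.
Ishita is living and takes 1/8.
Manoj is living and takes 1/8.

Falguni 1/4; Girish 1/12; Hemant 1/16; Ishita 1/8; Jayant 1/16; Lakshmi 1/16; Manoj 1/8; Priya 1/12; Rajiv 1/12; Sarita 1/16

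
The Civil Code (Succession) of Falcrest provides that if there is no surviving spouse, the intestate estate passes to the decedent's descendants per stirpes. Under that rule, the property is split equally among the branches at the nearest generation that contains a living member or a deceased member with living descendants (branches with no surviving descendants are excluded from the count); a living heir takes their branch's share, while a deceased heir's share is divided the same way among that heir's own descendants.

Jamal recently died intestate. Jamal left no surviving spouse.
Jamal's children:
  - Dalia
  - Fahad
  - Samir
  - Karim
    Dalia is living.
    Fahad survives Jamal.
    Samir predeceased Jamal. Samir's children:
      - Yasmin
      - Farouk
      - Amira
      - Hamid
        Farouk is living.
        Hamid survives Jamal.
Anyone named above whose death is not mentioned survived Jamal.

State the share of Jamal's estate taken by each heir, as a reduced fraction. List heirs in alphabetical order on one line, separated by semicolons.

Amira 1/16; Dalia 1/4; Fahad 1/4; Farouk 1/16; Hamid 1/16; Karim 1/4; Yasmin 1/16

There is no surviving spouse, so the entire estate passes to Jamal's descendants per stirpes.
The estate is divided into 4 equal shares of 1/4 among Dalia, Fahad, Samir, Karim.
Dalia is living and takes 1/4.
Fahad is living and takes 1/4.
Samir predeceased; the 1/4 allotted to Samir's branch passes to Samir's issue by representation.
The 1/4 is divided into 4 equal shares of 1/16 among Yasmin, Farouk, Amira, Hamid.
Yasmin is living and takes 1/16.
Farouk is living and takes 1/16.
Amira is living and takes 1/16.
Hamid is living and takes 1/16.
Karim is living and takes 1/4.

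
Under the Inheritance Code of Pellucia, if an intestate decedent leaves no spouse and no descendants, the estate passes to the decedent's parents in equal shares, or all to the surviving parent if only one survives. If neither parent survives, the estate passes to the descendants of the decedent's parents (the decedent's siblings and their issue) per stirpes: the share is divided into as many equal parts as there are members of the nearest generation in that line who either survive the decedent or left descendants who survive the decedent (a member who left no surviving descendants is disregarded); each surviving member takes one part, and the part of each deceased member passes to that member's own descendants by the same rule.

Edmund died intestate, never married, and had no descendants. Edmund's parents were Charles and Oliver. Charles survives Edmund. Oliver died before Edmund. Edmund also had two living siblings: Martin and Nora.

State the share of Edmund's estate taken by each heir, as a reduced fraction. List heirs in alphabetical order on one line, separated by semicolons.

Charles 1

Only one parent, Charles, survives, so Charles takes the entire estate. The siblings take nothing because a surviving parent has priority.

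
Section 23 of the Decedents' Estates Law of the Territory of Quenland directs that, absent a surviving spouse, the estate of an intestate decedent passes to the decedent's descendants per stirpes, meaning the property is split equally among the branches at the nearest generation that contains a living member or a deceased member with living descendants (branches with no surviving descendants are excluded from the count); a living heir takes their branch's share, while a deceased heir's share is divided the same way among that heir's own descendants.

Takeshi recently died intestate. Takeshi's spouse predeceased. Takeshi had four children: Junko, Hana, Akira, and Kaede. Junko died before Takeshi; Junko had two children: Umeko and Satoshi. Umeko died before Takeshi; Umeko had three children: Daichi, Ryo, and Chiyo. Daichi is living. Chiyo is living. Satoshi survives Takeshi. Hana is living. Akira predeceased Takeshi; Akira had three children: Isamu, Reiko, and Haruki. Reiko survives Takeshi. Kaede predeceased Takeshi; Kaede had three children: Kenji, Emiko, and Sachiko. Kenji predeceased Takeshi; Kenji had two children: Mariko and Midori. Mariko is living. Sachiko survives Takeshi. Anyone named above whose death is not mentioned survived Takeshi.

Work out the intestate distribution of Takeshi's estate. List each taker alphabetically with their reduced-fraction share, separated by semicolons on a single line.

Chiyo 1/24; Daichi 1/24; Emiko 1/12; Hana 1/4; Haruki 1/12; Isamu 1/12; Mariko 1/24; Midori 1/24; Reiko 1/12; Ryo 1/24; Sachiko 1/12; Satoshi 1/8

There is no surviving spouse, so the entire estate passes to Takeshi's descendants per stirpes.
The estate is divided into 4 equal shares of 1/4 among Junko, Hana, Akira, Kaede.
Junko predeceased; the 1/4 allotted to Junko's branch passes to Junko's issue by representation.
The 1/4 is divided into 2 equal shares of 1/8 among Umeko, Satoshi.
Umeko predeceased; the 1/8 allotted to Umeko's branch passes to Umeko's issue by representation.
The 1/8 is divided into 3 equal shares of 1/24 among Daichi, Ryo, Chiyo.
Daichi is living and takes 1/24.
Ryo is living and takes 1/24.
Chiyo is living and takes 1/24.
Satoshi is living and takes 1/8.
Hana is living and takes 1/4.
Akira predeceased; the 1/4 allotted to Akira's branch passes to Akira's issue by representation.
The 1/4 is divided into 3 equal shares of 1/12 among Isamu, Reiko, Haruki.
Isamu is living and takes 1/12.
Reiko is living and takes 1/12.
Haruki is living and takes 1/12.
Kaede predeceased; the 1/4 allotted to Kaede's branch passes to Kaede's issue by representation.
The 1/4 is divided into 3 equal shares of 1/12 among Kenji, Emiko, Sachiko.
Kenji predeceased; the 1/12 allotted to Kenji's branch passes to Kenji's issue by representation.
The 1/12 is divided into 2 equal shares of 1/24 among Mariko, Midori.
Mariko is living and takes 1/24.
Midori is living and takes 1/24.
Emiko is living and takes 1/12.
Sachiko is living and takes 1/12.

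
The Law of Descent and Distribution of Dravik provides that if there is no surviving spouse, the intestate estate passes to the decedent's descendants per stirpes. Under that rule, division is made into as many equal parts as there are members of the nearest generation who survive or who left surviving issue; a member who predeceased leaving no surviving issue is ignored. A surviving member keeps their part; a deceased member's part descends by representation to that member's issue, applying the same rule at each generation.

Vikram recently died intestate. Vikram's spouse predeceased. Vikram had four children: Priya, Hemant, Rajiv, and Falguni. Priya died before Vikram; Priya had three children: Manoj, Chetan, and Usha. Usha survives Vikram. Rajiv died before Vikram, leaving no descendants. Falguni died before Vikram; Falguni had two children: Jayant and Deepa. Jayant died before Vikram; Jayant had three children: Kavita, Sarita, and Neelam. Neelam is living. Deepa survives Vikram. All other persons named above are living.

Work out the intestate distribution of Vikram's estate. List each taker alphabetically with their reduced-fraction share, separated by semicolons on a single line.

There is no surviving spouse, so the entire estate passes to Vikram's descendants per stirpes.
Rajiv left no surviving issue, so that branch lapses and is disregarded.
The estate is divided into 3 equal shares of 1/3 among Priya, Hemant, Falguni.
Priya predeceased; the 1/3 allotted to Priya's branch passes to Priya's issue by representation.
The 1/3 is divided into 3 equal shares of 1/9 among Manoj, Chetan, Usha.
Manoj is living and takes 1/9.
Chetan is living and takes 1/9.
Usha is living and takes 1/9.
Hemant is living and takes 1/3.
Falguni predeceased; the 1/3 allotted to Falguni's branch passes to Falguni's issue by representation.
The 1/3 is divided into 2 equal shares of 1/6 among Jayant, Deepa.
Jayant predeceased; the 1/6 allotted to Jayant's branch passes to Jayant's issue by representation.
The 1/6 is divided into 3 equal shares of 1/18 among Kavita, Sarita, Neelam.
Kavita is living and takes 1/18.
Sarita is living and takes 1/18.
Neelam is living and takes 1/18.
Deepa is living and takes 1/6.

Chetan 1/9; Deepa 1/6; Hemant 1/3; Kavita 1/18; Manoj 1/9; Neelam 1/18; Sarita 1/18; Usha 1/9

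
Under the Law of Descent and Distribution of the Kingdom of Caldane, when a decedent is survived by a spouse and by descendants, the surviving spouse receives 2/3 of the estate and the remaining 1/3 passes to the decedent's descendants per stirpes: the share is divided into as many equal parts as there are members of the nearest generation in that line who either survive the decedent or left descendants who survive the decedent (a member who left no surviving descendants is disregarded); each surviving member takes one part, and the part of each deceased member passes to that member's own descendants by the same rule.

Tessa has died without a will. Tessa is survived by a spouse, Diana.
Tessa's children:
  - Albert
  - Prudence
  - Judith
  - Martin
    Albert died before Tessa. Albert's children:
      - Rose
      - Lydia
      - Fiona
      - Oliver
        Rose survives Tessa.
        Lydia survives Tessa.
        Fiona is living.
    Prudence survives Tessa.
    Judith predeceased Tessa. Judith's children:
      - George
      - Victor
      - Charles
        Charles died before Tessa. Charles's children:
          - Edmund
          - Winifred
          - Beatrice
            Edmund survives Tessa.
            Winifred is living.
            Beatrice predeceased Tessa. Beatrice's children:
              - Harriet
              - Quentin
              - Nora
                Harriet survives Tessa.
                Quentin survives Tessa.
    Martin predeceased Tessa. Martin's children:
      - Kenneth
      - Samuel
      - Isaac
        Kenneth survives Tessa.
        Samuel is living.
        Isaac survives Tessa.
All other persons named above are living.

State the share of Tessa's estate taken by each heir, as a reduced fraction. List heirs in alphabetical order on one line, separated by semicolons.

Diana 2/3; Edmund 1/108; Fiona 1/48; George 1/36; Harriet 1/324; Isaac 1/36; Kenneth 1/36; Lydia 1/48; Nora 1/324; Oliver 1/48; Prudence 1/12; Quentin 1/324; Rose 1/48; Samuel 1/36; Victor 1/36; Winifred 1/108

Diana, as surviving spouse, takes 2/3.
The remaining 1/3 passes to Tessa's descendants per stirpes.
The 1/3 is divided into 4 equal shares of 1/12 among Albert, Prudence, Judith, Martin.
Albert predeceased; the 1/12 allotted to Albert's branch passes to Albert's issue by representation.
The 1/12 is divided into 4 equal shares of 1/48 among Rose, Lydia, Fiona, Oliver.
Rose is living and takes 1/48.
Lydia is living and takes 1/48.
Fiona is living and takes 1/48.
Oliver is living and takes 1/48.
Prudence is living and takes 1/12.
Judith predeceased; the 1/12 allotted to Judith's branch passes to Judith's issue by representation.
The 1/12 is divided into 3 equal shares of 1/36 among George, Victor, Charles.
George is living and takes 1/36.
Victor is living and takes 1/36.
Charles predeceased; the 1/36 allotted to Charles's branch passes to Charles's issue by representation.
The 1/36 is divided into 3 equal shares of 1/108 among Edmund, Winifred, Beatrice.
Edmund is living and takes 1/108.
Winifred is living and takes 1/108.
Beatrice predeceased; the 1/108 allotted to Beatrice's branch passes to Beatrice's issue by representation.
The 1/108 is divided into 3 equal shares of 1/324 among Harriet, Quentin, Nora.
Harriet is living and takes 1/324.
Quentin is living and takes 1/324.
Nora is living and takes 1/324.
Martin predeceased; the 1/12 allotted to Martin's branch passes to Martin's issue by representation.
The 1/12 is divided into 3 equal shares of 1/36 among Kenneth, Samuel, Isaac.
Kenneth is living and takes 1/36.
Samuel is living and takes 1/36.
Isaac is living and takes 1/36.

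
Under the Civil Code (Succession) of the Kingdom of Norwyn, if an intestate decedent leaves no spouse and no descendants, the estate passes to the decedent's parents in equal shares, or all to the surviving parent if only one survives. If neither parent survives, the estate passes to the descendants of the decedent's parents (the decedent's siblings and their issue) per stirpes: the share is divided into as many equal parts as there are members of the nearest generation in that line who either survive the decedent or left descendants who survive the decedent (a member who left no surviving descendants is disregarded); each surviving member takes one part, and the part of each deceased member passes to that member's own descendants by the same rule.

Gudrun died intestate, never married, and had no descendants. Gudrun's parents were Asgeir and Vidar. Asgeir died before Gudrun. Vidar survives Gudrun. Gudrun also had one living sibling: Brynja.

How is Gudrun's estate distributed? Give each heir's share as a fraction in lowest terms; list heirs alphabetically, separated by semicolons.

Vidar 1

Only one parent, Vidar, survives, so Vidar takes the entire estate. The siblings take nothing because a surviving parent has priority.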